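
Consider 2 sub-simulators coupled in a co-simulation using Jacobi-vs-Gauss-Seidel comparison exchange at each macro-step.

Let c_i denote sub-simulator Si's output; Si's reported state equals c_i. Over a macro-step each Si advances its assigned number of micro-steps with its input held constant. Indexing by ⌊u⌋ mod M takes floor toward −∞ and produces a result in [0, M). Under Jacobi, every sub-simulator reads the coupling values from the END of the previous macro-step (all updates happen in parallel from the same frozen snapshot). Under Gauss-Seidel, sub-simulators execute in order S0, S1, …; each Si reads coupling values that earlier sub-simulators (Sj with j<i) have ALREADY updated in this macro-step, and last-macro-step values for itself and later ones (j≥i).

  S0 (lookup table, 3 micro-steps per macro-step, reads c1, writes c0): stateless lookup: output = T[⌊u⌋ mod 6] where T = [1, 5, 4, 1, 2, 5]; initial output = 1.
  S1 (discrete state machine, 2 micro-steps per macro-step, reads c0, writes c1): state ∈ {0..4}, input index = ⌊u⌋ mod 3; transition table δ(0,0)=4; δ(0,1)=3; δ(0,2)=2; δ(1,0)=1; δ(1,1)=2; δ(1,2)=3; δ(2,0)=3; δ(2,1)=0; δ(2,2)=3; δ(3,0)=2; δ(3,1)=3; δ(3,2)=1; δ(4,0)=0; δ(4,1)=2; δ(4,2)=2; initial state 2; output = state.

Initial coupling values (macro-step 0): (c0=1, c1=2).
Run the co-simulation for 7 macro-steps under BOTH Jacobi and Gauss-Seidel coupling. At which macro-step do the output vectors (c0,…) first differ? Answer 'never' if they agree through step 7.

[Jacobi] macro 1: S0 reads c1=2 → after 3×micro: 4; S1 reads c0=1 → after 2×micro: 3 ⇒ (c0=4, c1=3)
[Jacobi] macro 2: S0 reads c1=3 → after 3×micro: 1; S1 reads c0=4 → after 2×micro: 3 ⇒ (c0=1, c1=3)
[Jacobi] macro 3: S0 reads c1=3 → after 3×micro: 1; S1 reads c0=1 → after 2×micro: 3 ⇒ (c0=1, c1=3)
[Jacobi] macro 4: S0 reads c1=3 → after 3×micro: 1; S1 reads c0=1 → after 2×micro: 3 ⇒ (c0=1, c1=3)
[Jacobi] macro 5: S0 reads c1=3 → after 3×micro: 1; S1 reads c0=1 → after 2×micro: 3 ⇒ (c0=1, c1=3)
[Jacobi] macro 6: S0 reads c1=3 → after 3×micro: 1; S1 reads c0=1 → after 2×micro: 3 ⇒ (c0=1, c1=3)
[Jacobi] macro 7: S0 reads c1=3 → after 3×micro: 1; S1 reads c0=1 → after 2×micro: 3 ⇒ (c0=1, c1=3)
[Gauss-Seidel] macro 1: S0 reads c1=2 → after 3×micro: 4; S1 reads c0=4 → after 2×micro: 3 ⇒ (c0=4, c1=3)
[Gauss-Seidel] macro 2: S0 reads c1=3 → after 3×micro: 1; S1 reads c0=1 → after 2×micro: 3 ⇒ (c0=1, c1=3)
[Gauss-Seidel] macro 3: S0 reads c1=3 → after 3×micro: 1; S1 reads c0=1 → after 2×micro: 3 ⇒ (c0=1, c1=3)
[Gauss-Seidel] macro 4: S0 reads c1=3 → after 3×micro: 1; S1 reads c0=1 → after 2×micro: 3 ⇒ (c0=1, c1=3)
[Gauss-Seidel] macro 5: S0 reads c1=3 → after 3×micro: 1; S1 reads c0=1 → after 2×micro: 3 ⇒ (c0=1, c1=3)
[Gauss-Seidel] macro 6: S0 reads c1=3 → after 3×micro: 1; S1 reads c0=1 → after 2×micro: 3 ⇒ (c0=1, c1=3)
[Gauss-Seidel] macro 7: S0 reads c1=3 → after 3×micro: 1; S1 reads c0=1 → after 2×micro: 3 ⇒ (c0=1, c1=3)

first divergence at macro-step: never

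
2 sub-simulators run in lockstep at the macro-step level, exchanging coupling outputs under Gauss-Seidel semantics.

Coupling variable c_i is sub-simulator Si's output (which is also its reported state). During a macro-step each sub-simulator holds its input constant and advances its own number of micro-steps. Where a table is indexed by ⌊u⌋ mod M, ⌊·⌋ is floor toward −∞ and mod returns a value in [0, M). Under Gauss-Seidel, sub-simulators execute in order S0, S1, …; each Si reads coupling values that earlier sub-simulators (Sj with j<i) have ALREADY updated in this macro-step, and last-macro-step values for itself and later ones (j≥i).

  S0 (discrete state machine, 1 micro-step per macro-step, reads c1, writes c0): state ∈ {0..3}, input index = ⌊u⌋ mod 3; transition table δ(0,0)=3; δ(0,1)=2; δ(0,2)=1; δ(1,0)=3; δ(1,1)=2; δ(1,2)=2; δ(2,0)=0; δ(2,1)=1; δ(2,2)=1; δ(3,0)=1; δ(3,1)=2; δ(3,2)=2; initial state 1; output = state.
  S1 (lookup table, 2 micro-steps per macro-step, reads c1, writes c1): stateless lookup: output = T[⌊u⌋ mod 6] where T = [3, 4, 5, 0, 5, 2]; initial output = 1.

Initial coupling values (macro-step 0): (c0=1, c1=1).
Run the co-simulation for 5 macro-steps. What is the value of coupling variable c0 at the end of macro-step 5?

macro 1: S0 reads c1=1 → after 1×micro: 2; S1 reads c1=1 → after 2×micro: 4 ⇒ (c0=2, c1=4)
macro 2: S0 reads c1=4 → after 1×micro: 1; S1 reads c1=4 → after 2×micro: 5 ⇒ (c0=1, c1=5)
macro 3: S0 reads c1=5 → after 1×micro: 2; S1 reads c1=5 → after 2×micro: 2 ⇒ (c0=2, c1=2)
macro 4: S0 reads c1=2 → after 1×micro: 1; S1 reads c1=2 → after 2×micro: 5 ⇒ (c0=1, c1=5)
macro 5: S0 reads c1=5 → after 1×micro: 2; S1 reads c1=5 → after 2×micro: 2 ⇒ (c0=2, c1=2)

c0 at macro-step 5 = 2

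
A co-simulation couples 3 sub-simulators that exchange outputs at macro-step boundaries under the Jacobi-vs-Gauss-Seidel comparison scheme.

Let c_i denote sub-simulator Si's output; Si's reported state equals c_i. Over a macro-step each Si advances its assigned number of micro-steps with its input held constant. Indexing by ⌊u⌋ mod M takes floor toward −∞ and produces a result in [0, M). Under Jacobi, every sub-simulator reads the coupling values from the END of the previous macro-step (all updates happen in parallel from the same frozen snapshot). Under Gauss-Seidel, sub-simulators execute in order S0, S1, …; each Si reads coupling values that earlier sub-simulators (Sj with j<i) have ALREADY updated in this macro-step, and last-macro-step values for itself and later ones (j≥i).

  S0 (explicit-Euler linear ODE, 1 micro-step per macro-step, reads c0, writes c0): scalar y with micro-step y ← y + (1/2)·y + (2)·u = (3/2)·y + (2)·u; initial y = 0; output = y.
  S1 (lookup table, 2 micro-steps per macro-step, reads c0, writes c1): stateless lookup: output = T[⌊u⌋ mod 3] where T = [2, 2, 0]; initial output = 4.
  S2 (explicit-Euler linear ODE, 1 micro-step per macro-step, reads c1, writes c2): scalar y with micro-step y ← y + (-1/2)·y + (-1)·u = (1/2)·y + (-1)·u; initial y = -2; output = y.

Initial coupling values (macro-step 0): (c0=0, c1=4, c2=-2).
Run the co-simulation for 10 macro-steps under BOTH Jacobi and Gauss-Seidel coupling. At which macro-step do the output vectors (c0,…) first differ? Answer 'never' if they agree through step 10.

first divergence at macro-step: 1

[Jacobi] macro 1: S0 reads c0=0 → after 1×micro: 0; S1 reads c0=0 → after 2×micro: 2; S2 reads c1=4 → after 1×micro: -5 ⇒ (c0=0, c1=2, c2=-5)
[Jacobi] macro 2: S0 reads c0=0 → after 1×micro: 0; S1 reads c0=0 → after 2×micro: 2; S2 reads c1=2 → after 1×micro: -9/2 ⇒ (c0=0, c1=2, c2=-9/2)
[Jacobi] macro 3: S0 reads c0=0 → after 1×micro: 0; S1 reads c0=0 → after 2×micro: 2; S2 reads c1=2 → after 1×micro: -17/4 ⇒ (c0=0, c1=2, c2=-17/4)
[Jacobi] macro 4: S0 reads c0=0 → after 1×micro: 0; S1 reads c0=0 → after 2×micro: 2; S2 reads c1=2 → after 1×micro: -33/8 ⇒ (c0=0, c1=2, c2=-33/8)
[Jacobi] macro 5: S0 reads c0=0 → after 1×micro: 0; S1 reads c0=0 → after 2×micro: 2; S2 reads c1=2 → after 1×micro: -65/16 ⇒ (c0=0, c1=2, c2=-65/16)
[Jacobi] macro 6: S0 reads c0=0 → after 1×micro: 0; S1 reads c0=0 → after 2×micro: 2; S2 reads c1=2 → after 1×micro: -129/32 ⇒ (c0=0, c1=2, c2=-129/32)
[Jacobi] macro 7: S0 reads c0=0 → after 1×micro: 0; S1 reads c0=0 → after 2×micro: 2; S2 reads c1=2 → after 1×micro: -257/64 ⇒ (c0=0, c1=2, c2=-257/64)
[Jacobi] macro 8: S0 reads c0=0 → after 1×micro: 0; S1 reads c0=0 → after 2×micro: 2; S2 reads c1=2 → after 1×micro: -513/128 ⇒ (c0=0, c1=2, c2=-513/128)
[Jacobi] macro 9: S0 reads c0=0 → after 1×micro: 0; S1 reads c0=0 → after 2×micro: 2; S2 reads c1=2 → after 1×micro: -1025/256 ⇒ (c0=0, c1=2, c2=-1025/256)
[Jacobi] macro 10: S0 reads c0=0 → after 1×micro: 0; S1 reads c0=0 → after 2×micro: 2; S2 reads c1=2 → after 1×micro: -2049/512 ⇒ (c0=0, c1=2, c2=-2049/512)
[Gauss-Seidel] macro 1: S0 reads c0=0 → after 1×micro: 0; S1 reads c0=0 → after 2×micro: 2; S2 reads c1=2 → after 1×micro: -3 ⇒ (c0=0, c1=2, c2=-3)
[Gauss-Seidel] macro 2: S0 reads c0=0 → after 1×micro: 0; S1 reads c0=0 → after 2×micro: 2; S2 reads c1=2 → after 1×micro: -7/2 ⇒ (c0=0, c1=2, c2=-7/2)
[Gauss-Seidel] macro 3: S0 reads c0=0 → after 1×micro: 0; S1 reads c0=0 → after 2×micro: 2; S2 reads c1=2 → after 1×micro: -15/4 ⇒ (c0=0, c1=2, c2=-15/4)
[Gauss-Seidel] macro 4: S0 reads c0=0 → after 1×micro: 0; S1 reads c0=0 → after 2×micro: 2; S2 reads c1=2 → after 1×micro: -31/8 ⇒ (c0=0, c1=2, c2=-31/8)
[Gauss-Seidel] macro 5: S0 reads c0=0 → after 1×micro: 0; S1 reads c0=0 → after 2×micro: 2; S2 reads c1=2 → after 1×micro: -63/16 ⇒ (c0=0, c1=2, c2=-63/16)
[Gauss-Seidel] macro 6: S0 reads c0=0 → after 1×micro: 0; S1 reads c0=0 → after 2×micro: 2; S2 reads c1=2 → after 1×micro: -127/32 ⇒ (c0=0, c1=2, c2=-127/32)
[Gauss-Seidel] macro 7: S0 reads c0=0 → after 1×micro: 0; S1 reads c0=0 → after 2×micro: 2; S2 reads c1=2 → after 1×micro: -255/64 ⇒ (c0=0, c1=2, c2=-255/64)
[Gauss-Seidel] macro 8: S0 reads c0=0 → after 1×micro: 0; S1 reads c0=0 → after 2×micro: 2; S2 reads c1=2 → after 1×micro: -511/128 ⇒ (c0=0, c1=2, c2=-511/128)
[Gauss-Seidel] macro 9: S0 reads c0=0 → after 1×micro: 0; S1 reads c0=0 → after 2×micro: 2; S2 reads c1=2 → after 1×micro: -1023/256 ⇒ (c0=0, c1=2, c2=-1023/256)
[Gauss-Seidel] macro 10: S0 reads c0=0 → after 1×micro: 0; S1 reads c0=0 → after 2×micro: 2; S2 reads c1=2 → after 1×micro: -2047/512 ⇒ (c0=0, c1=2, c2=-2047/512)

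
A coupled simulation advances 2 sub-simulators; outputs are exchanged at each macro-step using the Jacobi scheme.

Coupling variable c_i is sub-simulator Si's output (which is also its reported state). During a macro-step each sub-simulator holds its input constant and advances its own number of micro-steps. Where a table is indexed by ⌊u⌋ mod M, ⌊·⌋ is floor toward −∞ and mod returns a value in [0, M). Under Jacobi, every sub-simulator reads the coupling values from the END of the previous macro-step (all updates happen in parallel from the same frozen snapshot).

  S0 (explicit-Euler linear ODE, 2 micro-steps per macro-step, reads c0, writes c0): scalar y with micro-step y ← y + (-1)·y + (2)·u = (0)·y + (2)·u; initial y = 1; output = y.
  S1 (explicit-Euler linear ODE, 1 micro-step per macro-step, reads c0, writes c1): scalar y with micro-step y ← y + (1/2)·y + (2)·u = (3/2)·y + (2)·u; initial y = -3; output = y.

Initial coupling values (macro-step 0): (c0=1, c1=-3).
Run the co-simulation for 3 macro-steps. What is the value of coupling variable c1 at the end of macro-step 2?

c1 at macro-step 2 = 1/4

macro 1: S0 reads c0=1 → after 2×micro: 2; S1 reads c0=1 → after 1×micro: -5/2 ⇒ (c0=2, c1=-5/2)
macro 2: S0 reads c0=2 → after 2×micro: 4; S1 reads c0=2 → after 1×micro: 1/4 ⇒ (c0=4, c1=1/4)
macro 3: S0 reads c0=4 → after 2×micro: 8; S1 reads c0=4 → after 1×micro: 67/8 ⇒ (c0=8, c1=67/8)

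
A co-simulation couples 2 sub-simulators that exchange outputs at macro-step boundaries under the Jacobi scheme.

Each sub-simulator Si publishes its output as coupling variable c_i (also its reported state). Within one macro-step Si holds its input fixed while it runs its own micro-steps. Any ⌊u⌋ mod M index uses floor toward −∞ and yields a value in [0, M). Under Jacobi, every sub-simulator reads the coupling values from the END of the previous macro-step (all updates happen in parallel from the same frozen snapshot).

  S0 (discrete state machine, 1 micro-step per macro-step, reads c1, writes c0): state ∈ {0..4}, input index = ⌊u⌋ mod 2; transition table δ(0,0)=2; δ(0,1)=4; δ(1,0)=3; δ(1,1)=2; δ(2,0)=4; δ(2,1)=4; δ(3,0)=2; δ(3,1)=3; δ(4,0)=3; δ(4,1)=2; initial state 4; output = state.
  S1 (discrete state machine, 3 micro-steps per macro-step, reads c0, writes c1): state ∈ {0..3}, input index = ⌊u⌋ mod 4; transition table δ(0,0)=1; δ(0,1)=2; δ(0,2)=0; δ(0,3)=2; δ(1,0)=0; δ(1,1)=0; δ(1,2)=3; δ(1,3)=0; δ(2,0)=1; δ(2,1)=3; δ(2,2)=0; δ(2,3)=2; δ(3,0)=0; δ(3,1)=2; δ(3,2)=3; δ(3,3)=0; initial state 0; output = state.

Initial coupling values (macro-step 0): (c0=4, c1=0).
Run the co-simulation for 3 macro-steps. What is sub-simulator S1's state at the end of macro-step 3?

macro 1: S0 reads c1=0 → after 1×micro: 3; S1 reads c0=4 → after 3×micro: 1 ⇒ (c0=3, c1=1)
macro 2: S0 reads c1=1 → after 1×micro: 3; S1 reads c0=3 → after 3×micro: 2 ⇒ (c0=3, c1=2)
macro 3: S0 reads c1=2 → after 1×micro: 2; S1 reads c0=3 → after 3×micro: 2 ⇒ (c0=2, c1=2)

S1 state at macro-step 3 = 2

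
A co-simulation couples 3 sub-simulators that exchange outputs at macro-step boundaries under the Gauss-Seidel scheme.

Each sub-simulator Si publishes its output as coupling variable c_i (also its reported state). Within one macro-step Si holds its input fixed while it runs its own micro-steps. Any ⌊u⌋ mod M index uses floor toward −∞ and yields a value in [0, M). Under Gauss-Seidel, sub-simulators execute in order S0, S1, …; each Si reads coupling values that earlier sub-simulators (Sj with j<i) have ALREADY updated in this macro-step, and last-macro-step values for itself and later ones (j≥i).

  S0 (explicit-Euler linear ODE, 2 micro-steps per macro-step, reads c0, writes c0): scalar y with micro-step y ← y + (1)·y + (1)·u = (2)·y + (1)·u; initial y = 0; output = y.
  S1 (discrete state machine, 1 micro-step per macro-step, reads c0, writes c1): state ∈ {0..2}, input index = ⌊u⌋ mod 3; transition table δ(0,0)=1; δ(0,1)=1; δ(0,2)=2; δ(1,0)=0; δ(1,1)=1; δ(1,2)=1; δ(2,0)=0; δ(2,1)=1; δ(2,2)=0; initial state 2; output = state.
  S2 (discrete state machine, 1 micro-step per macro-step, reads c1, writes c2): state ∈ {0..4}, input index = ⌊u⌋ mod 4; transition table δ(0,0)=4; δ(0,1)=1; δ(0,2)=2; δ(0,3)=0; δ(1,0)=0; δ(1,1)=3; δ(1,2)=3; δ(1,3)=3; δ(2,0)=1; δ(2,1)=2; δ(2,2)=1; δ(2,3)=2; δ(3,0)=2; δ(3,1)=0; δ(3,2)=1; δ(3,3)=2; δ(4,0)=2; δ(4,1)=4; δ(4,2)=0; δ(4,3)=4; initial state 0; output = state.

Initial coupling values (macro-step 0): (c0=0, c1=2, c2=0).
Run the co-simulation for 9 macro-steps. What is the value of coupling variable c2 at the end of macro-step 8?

c2 at macro-step 8 = 2

macro 1: S0 reads c0=0 → after 2×micro: 0; S1 reads c0=0 → after 1×micro: 0; S2 reads c1=0 → after 1×micro: 4 ⇒ (c0=0, c1=0, c2=4)
macro 2: S0 reads c0=0 → after 2×micro: 0; S1 reads c0=0 → after 1×micro: 1; S2 reads c1=1 → after 1×micro: 4 ⇒ (c0=0, c1=1, c2=4)
macro 3: S0 reads c0=0 → after 2×micro: 0; S1 reads c0=0 → after 1×micro: 0; S2 reads c1=0 → after 1×micro: 2 ⇒ (c0=0, c1=0, c2=2)
macro 4: S0 reads c0=0 → after 2×micro: 0; S1 reads c0=0 → after 1×micro: 1; S2 reads c1=1 → after 1×micro: 2 ⇒ (c0=0, c1=1, c2=2)
macro 5: S0 reads c0=0 → after 2×micro: 0; S1 reads c0=0 → after 1×micro: 0; S2 reads c1=0 → after 1×micro: 1 ⇒ (c0=0, c1=0, c2=1)
macro 6: S0 reads c0=0 → after 2×micro: 0; S1 reads c0=0 → after 1×micro: 1; S2 reads c1=1 → after 1×micro: 3 ⇒ (c0=0, c1=1, c2=3)
macro 7: S0 reads c0=0 → after 2×micro: 0; S1 reads c0=0 → after 1×micro: 0; S2 reads c1=0 → after 1×micro: 2 ⇒ (c0=0, c1=0, c2=2)
macro 8: S0 reads c0=0 → after 2×micro: 0; S1 reads c0=0 → after 1×micro: 1; S2 reads c1=1 → after 1×micro: 2 ⇒ (c0=0, c1=1, c2=2)
macro 9: S0 reads c0=0 → after 2×micro: 0; S1 reads c0=0 → after 1×micro: 0; S2 reads c1=0 → after 1×micro: 1 ⇒ (c0=0, c1=0, c2=1)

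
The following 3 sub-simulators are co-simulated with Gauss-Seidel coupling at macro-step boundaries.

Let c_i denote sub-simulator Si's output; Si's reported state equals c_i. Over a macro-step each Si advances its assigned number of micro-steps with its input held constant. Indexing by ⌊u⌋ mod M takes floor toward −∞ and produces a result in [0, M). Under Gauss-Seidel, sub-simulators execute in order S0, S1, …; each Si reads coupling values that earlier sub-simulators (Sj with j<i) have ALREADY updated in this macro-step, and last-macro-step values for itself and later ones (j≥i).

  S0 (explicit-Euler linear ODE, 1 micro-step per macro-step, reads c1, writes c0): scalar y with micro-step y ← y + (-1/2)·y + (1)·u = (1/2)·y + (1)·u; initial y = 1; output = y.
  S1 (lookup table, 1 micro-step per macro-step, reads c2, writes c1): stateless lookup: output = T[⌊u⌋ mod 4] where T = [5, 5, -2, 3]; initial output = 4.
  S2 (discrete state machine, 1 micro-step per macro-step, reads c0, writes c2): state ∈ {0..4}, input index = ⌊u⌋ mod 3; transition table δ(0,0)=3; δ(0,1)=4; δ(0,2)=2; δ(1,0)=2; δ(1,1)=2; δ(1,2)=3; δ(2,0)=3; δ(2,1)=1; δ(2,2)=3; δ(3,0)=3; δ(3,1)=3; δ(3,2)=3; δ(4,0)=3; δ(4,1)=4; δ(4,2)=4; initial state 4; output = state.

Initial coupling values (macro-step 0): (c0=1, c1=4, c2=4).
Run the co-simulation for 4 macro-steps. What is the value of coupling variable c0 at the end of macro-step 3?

macro 1: S0 reads c1=4 → after 1×micro: 9/2; S1 reads c2=4 → after 1×micro: 5; S2 reads c0=9/2 → after 1×micro: 4 ⇒ (c0=9/2, c1=5, c2=4)
macro 2: S0 reads c1=5 → after 1×micro: 29/4; S1 reads c2=4 → after 1×micro: 5; S2 reads c0=29/4 → after 1×micro: 4 ⇒ (c0=29/4, c1=5, c2=4)
macro 3: S0 reads c1=5 → after 1×micro: 69/8; S1 reads c2=4 → after 1×micro: 5; S2 reads c0=69/8 → after 1×micro: 4 ⇒ (c0=69/8, c1=5, c2=4)
macro 4: S0 reads c1=5 → after 1×micro: 149/16; S1 reads c2=4 → after 1×micro: 5; S2 reads c0=149/16 → after 1×micro: 3 ⇒ (c0=149/16, c1=5, c2=3)

c0 at macro-step 3 = 69/8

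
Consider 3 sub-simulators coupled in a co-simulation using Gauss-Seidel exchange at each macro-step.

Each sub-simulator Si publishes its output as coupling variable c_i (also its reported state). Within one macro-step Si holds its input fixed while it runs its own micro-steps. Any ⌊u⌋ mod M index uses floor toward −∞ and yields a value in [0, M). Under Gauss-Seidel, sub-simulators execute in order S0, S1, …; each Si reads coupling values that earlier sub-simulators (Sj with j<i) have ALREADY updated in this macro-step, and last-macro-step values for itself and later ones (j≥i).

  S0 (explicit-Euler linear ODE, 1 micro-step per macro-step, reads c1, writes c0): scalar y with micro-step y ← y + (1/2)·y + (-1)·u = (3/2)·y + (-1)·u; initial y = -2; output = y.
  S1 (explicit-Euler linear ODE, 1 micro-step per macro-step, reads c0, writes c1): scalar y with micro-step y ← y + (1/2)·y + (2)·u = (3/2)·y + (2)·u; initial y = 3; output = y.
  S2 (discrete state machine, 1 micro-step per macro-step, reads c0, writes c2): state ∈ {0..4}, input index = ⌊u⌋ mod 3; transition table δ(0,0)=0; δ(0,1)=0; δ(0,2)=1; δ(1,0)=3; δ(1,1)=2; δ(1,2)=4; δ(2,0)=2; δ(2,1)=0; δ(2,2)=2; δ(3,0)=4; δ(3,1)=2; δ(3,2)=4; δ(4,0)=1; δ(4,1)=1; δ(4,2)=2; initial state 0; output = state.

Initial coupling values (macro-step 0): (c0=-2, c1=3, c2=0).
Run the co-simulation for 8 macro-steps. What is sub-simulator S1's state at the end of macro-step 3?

macro 1: S0 reads c1=3 → after 1×micro: -6; S1 reads c0=-6 → after 1×micro: -15/2; S2 reads c0=-6 → after 1×micro: 0 ⇒ (c0=-6, c1=-15/2, c2=0)
macro 2: S0 reads c1=-15/2 → after 1×micro: -3/2; S1 reads c0=-3/2 → after 1×micro: -57/4; S2 reads c0=-3/2 → after 1×micro: 0 ⇒ (c0=-3/2, c1=-57/4, c2=0)
macro 3: S0 reads c1=-57/4 → after 1×micro: 12; S1 reads c0=12 → after 1×micro: 21/8; S2 reads c0=12 → after 1×micro: 0 ⇒ (c0=12, c1=21/8, c2=0)
macro 4: S0 reads c1=21/8 → after 1×micro: 123/8; S1 reads c0=123/8 → after 1×micro: 555/16; S2 reads c0=123/8 → after 1×micro: 0 ⇒ (c0=123/8, c1=555/16, c2=0)
macro 5: S0 reads c1=555/16 → after 1×micro: -93/8; S1 reads c0=-93/8 → after 1×micro: 921/32; S2 reads c0=-93/8 → after 1×micro: 0 ⇒ (c0=-93/8, c1=921/32, c2=0)
macro 6: S0 reads c1=921/32 → after 1×micro: -1479/32; S1 reads c0=-1479/32 → after 1×micro: -3153/64; S2 reads c0=-1479/32 → after 1×micro: 0 ⇒ (c0=-1479/32, c1=-3153/64, c2=0)
macro 7: S0 reads c1=-3153/64 → after 1×micro: -321/16; S1 reads c0=-321/16 → after 1×micro: -14595/128; S2 reads c0=-321/16 → after 1×micro: 0 ⇒ (c0=-321/16, c1=-14595/128, c2=0)
macro 8: S0 reads c1=-14595/128 → after 1×micro: 10743/128; S1 reads c0=10743/128 → after 1×micro: -813/256; S2 reads c0=10743/128 → after 1×micro: 1 ⇒ (c0=10743/128, c1=-813/256, c2=1)

S1 state at macro-step 3 = 21/8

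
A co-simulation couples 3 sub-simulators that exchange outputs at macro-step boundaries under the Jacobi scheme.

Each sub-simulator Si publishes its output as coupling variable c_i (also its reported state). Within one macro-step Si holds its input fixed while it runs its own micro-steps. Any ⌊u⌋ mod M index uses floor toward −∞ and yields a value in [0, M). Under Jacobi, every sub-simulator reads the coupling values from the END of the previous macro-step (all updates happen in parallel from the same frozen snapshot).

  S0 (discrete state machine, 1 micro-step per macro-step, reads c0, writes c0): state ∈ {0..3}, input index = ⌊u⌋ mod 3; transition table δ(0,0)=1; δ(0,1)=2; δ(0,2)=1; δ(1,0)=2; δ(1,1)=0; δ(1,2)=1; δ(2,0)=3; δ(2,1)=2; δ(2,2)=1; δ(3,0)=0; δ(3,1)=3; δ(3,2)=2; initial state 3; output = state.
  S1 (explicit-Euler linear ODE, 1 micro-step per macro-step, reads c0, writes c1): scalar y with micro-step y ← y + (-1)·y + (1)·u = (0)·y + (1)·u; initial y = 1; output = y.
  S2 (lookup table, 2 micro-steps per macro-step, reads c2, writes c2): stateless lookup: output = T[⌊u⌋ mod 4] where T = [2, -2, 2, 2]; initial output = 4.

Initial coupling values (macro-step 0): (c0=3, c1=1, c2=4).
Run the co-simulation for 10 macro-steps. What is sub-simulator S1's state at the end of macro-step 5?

macro 1: S0 reads c0=3 → after 1×micro: 0; S1 reads c0=3 → after 1×micro: 3; S2 reads c2=4 → after 2×micro: 2 ⇒ (c0=0, c1=3, c2=2)
macro 2: S0 reads c0=0 → after 1×micro: 1; S1 reads c0=0 → after 1×micro: 0; S2 reads c2=2 → after 2×micro: 2 ⇒ (c0=1, c1=0, c2=2)
macro 3: S0 reads c0=1 → after 1×micro: 0; S1 reads c0=1 → after 1×micro: 1; S2 reads c2=2 → after 2×micro: 2 ⇒ (c0=0, c1=1, c2=2)
macro 4: S0 reads c0=0 → after 1×micro: 1; S1 reads c0=0 → after 1×micro: 0; S2 reads c2=2 → after 2×micro: 2 ⇒ (c0=1, c1=0, c2=2)
macro 5: S0 reads c0=1 → after 1×micro: 0; S1 reads c0=1 → after 1×micro: 1; S2 reads c2=2 → after 2×micro: 2 ⇒ (c0=0, c1=1, c2=2)
macro 6: S0 reads c0=0 → after 1×micro: 1; S1 reads c0=0 → after 1×micro: 0; S2 reads c2=2 → after 2×micro: 2 ⇒ (c0=1, c1=0, c2=2)
macro 7: S0 reads c0=1 → after 1×micro: 0; S1 reads c0=1 → after 1×micro: 1; S2 reads c2=2 → after 2×micro: 2 ⇒ (c0=0, c1=1, c2=2)
macro 8: S0 reads c0=0 → after 1×micro: 1; S1 reads c0=0 → after 1×micro: 0; S2 reads c2=2 → after 2×micro: 2 ⇒ (c0=1, c1=0, c2=2)
macro 9: S0 reads c0=1 → after 1×micro: 0; S1 reads c0=1 → after 1×micro: 1; S2 reads c2=2 → after 2×micro: 2 ⇒ (c0=0, c1=1, c2=2)
macro 10: S0 reads c0=0 → after 1×micro: 1; S1 reads c0=0 → after 1×micro: 0; S2 reads c2=2 → after 2×micro: 2 ⇒ (c0=1, c1=0, c2=2)

S1 state at macro-step 5 = 1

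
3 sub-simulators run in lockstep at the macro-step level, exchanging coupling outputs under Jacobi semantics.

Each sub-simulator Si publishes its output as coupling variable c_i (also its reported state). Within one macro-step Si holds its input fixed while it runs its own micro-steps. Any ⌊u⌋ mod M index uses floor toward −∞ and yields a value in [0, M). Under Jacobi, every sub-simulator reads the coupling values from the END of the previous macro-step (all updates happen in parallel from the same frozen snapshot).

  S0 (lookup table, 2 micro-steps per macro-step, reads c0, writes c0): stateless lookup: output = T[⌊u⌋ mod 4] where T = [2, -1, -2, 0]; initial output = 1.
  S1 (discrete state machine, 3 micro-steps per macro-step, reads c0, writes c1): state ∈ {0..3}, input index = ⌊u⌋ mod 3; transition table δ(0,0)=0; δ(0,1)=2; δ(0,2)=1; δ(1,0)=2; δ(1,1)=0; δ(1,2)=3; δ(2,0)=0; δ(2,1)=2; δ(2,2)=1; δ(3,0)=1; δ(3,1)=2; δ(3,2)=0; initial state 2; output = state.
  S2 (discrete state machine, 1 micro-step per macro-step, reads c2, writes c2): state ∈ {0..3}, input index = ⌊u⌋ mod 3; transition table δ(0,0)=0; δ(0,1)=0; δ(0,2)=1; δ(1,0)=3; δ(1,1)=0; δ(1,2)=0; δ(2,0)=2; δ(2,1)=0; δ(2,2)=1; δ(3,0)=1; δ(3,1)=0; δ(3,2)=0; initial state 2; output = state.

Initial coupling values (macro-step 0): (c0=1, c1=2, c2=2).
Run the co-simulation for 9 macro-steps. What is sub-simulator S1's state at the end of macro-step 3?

macro 1: S0 reads c0=1 → after 2×micro: -1; S1 reads c0=1 → after 3×micro: 2; S2 reads c2=2 → after 1×micro: 1 ⇒ (c0=-1, c1=2, c2=1)
macro 2: S0 reads c0=-1 → after 2×micro: 0; S1 reads c0=-1 → after 3×micro: 0; S2 reads c2=1 → after 1×micro: 0 ⇒ (c0=0, c1=0, c2=0)
macro 3: S0 reads c0=0 → after 2×micro: 2; S1 reads c0=0 → after 3×micro: 0; S2 reads c2=0 → after 1×micro: 0 ⇒ (c0=2, c1=0, c2=0)
macro 4: S0 reads c0=2 → after 2×micro: -2; S1 reads c0=2 → after 3×micro: 0; S2 reads c2=0 → after 1×micro: 0 ⇒ (c0=-2, c1=0, c2=0)
macro 5: S0 reads c0=-2 → after 2×micro: -2; S1 reads c0=-2 → after 3×micro: 2; S2 reads c2=0 → after 1×micro: 0 ⇒ (c0=-2, c1=2, c2=0)
macro 6: S0 reads c0=-2 → after 2×micro: -2; S1 reads c0=-2 → after 3×micro: 2; S2 reads c2=0 → after 1×micro: 0 ⇒ (c0=-2, c1=2, c2=0)
macro 7: S0 reads c0=-2 → after 2×micro: -2; S1 reads c0=-2 → after 3×micro: 2; S2 reads c2=0 → after 1×micro: 0 ⇒ (c0=-2, c1=2, c2=0)
macro 8: S0 reads c0=-2 → after 2×micro: -2; S1 reads c0=-2 → after 3×micro: 2; S2 reads c2=0 → after 1×micro: 0 ⇒ (c0=-2, c1=2, c2=0)
macro 9: S0 reads c0=-2 → after 2×micro: -2; S1 reads c0=-2 → after 3×micro: 2; S2 reads c2=0 → after 1×micro: 0 ⇒ (c0=-2, c1=2, c2=0)

S1 state at macro-step 3 = 0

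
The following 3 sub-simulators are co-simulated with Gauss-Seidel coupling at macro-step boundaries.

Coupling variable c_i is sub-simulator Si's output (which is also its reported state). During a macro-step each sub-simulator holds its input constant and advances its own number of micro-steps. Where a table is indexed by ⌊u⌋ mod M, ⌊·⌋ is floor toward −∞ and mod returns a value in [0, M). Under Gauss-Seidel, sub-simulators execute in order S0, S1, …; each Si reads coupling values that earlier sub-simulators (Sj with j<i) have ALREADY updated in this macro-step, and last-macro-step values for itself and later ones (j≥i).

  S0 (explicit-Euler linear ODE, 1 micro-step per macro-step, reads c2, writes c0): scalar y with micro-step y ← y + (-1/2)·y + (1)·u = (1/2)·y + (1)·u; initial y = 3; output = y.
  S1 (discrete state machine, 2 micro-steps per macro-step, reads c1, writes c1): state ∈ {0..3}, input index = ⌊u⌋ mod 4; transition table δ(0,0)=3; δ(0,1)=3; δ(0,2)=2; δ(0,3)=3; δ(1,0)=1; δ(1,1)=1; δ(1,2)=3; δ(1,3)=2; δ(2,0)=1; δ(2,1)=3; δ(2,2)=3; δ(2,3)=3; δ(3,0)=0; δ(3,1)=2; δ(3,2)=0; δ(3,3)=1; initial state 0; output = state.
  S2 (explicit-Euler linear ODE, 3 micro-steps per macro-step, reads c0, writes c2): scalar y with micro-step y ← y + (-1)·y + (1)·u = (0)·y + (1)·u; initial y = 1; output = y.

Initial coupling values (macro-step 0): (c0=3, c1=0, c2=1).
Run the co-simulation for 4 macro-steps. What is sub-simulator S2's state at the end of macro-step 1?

S2 state at macro-step 1 = 5/2

macro 1: S0 reads c2=1 → after 1×micro: 5/2; S1 reads c1=0 → after 2×micro: 0; S2 reads c0=5/2 → after 3×micro: 5/2 ⇒ (c0=5/2, c1=0, c2=5/2)
macro 2: S0 reads c2=5/2 → after 1×micro: 15/4; S1 reads c1=0 → after 2×micro: 0; S2 reads c0=15/4 → after 3×micro: 15/4 ⇒ (c0=15/4, c1=0, c2=15/4)
macro 3: S0 reads c2=15/4 → after 1×micro: 45/8; S1 reads c1=0 → after 2×micro: 0; S2 reads c0=45/8 → after 3×micro: 45/8 ⇒ (c0=45/8, c1=0, c2=45/8)
macro 4: S0 reads c2=45/8 → after 1×micro: 135/16; S1 reads c1=0 → after 2×micro: 0; S2 reads c0=135/16 → after 3×micro: 135/16 ⇒ (c0=135/16, c1=0, c2=135/16)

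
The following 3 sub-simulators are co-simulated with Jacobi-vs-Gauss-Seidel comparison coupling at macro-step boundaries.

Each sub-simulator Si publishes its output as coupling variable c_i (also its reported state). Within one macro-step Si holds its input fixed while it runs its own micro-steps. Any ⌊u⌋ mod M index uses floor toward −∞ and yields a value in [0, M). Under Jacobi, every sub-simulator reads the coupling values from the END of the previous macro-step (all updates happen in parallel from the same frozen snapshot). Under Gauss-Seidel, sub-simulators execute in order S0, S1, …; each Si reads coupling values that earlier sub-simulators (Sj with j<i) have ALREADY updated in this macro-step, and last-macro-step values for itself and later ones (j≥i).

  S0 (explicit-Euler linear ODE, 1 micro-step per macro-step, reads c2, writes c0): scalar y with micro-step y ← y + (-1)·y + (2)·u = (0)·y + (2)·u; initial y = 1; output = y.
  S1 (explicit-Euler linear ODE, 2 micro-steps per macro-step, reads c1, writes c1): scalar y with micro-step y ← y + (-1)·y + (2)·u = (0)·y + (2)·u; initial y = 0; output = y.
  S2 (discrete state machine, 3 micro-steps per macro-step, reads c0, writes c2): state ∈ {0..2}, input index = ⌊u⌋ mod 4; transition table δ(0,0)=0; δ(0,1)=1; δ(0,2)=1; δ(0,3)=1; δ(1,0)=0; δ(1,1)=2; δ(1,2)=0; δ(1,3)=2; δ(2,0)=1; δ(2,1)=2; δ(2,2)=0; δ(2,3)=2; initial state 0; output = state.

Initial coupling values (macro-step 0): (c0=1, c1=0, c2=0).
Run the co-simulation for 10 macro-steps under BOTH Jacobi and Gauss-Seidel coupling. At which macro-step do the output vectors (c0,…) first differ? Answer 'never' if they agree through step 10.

first divergence at macro-step: 1

[Jacobi] macro 1: S0 reads c2=0 → after 1×micro: 0; S1 reads c1=0 → after 2×micro: 0; S2 reads c0=1 → after 3×micro: 2 ⇒ (c0=0, c1=0, c2=2)
[Jacobi] macro 2: S0 reads c2=2 → after 1×micro: 4; S1 reads c1=0 → after 2×micro: 0; S2 reads c0=0 → after 3×micro: 0 ⇒ (c0=4, c1=0, c2=0)
[Jacobi] macro 3: S0 reads c2=0 → after 1×micro: 0; S1 reads c1=0 → after 2×micro: 0; S2 reads c0=4 → after 3×micro: 0 ⇒ (c0=0, c1=0, c2=0)
[Jacobi] macro 4: S0 reads c2=0 → after 1×micro: 0; S1 reads c1=0 → after 2×micro: 0; S2 reads c0=0 → after 3×micro: 0 ⇒ (c0=0, c1=0, c2=0)
[Jacobi] macro 5: S0 reads c2=0 → after 1×micro: 0; S1 reads c1=0 → after 2×micro: 0; S2 reads c0=0 → after 3×micro: 0 ⇒ (c0=0, c1=0, c2=0)
[Jacobi] macro 6: S0 reads c2=0 → after 1×micro: 0; S1 reads c1=0 → after 2×micro: 0; S2 reads c0=0 → after 3×micro: 0 ⇒ (c0=0, c1=0, c2=0)
[Jacobi] macro 7: S0 reads c2=0 → after 1×micro: 0; S1 reads c1=0 → after 2×micro: 0; S2 reads c0=0 → after 3×micro: 0 ⇒ (c0=0, c1=0, c2=0)
[Jacobi] macro 8: S0 reads c2=0 → after 1×micro: 0; S1 reads c1=0 → after 2×micro: 0; S2 reads c0=0 → after 3×micro: 0 ⇒ (c0=0, c1=0, c2=0)
[Jacobi] macro 9: S0 reads c2=0 → after 1×micro: 0; S1 reads c1=0 → after 2×micro: 0; S2 reads c0=0 → after 3×micro: 0 ⇒ (c0=0, c1=0, c2=0)
[Jacobi] macro 10: S0 reads c2=0 → after 1×micro: 0; S1 reads c1=0 → after 2×micro: 0; S2 reads c0=0 → after 3×micro: 0 ⇒ (c0=0, c1=0, c2=0)
[Gauss-Seidel] macro 1: S0 reads c2=0 → after 1×micro: 0; S1 reads c1=0 → after 2×micro: 0; S2 reads c0=0 → after 3×micro: 0 ⇒ (c0=0, c1=0, c2=0)
[Gauss-Seidel] macro 2: S0 reads c2=0 → after 1×micro: 0; S1 reads c1=0 → after 2×micro: 0; S2 reads c0=0 → after 3×micro: 0 ⇒ (c0=0, c1=0, c2=0)
[Gauss-Seidel] macro 3: S0 reads c2=0 → after 1×micro: 0; S1 reads c1=0 → after 2×micro: 0; S2 reads c0=0 → after 3×micro: 0 ⇒ (c0=0, c1=0, c2=0)
[Gauss-Seidel] macro 4: S0 reads c2=0 → after 1×micro: 0; S1 reads c1=0 → after 2×micro: 0; S2 reads c0=0 → after 3×micro: 0 ⇒ (c0=0, c1=0, c2=0)
[Gauss-Seidel] macro 5: S0 reads c2=0 → after 1×micro: 0; S1 reads c1=0 → after 2×micro: 0; S2 reads c0=0 → after 3×micro: 0 ⇒ (c0=0, c1=0, c2=0)
[Gauss-Seidel] macro 6: S0 reads c2=0 → after 1×micro: 0; S1 reads c1=0 → after 2×micro: 0; S2 reads c0=0 → after 3×micro: 0 ⇒ (c0=0, c1=0, c2=0)
[Gauss-Seidel] macro 7: S0 reads c2=0 → after 1×micro: 0; S1 reads c1=0 → after 2×micro: 0; S2 reads c0=0 → after 3×micro: 0 ⇒ (c0=0, c1=0, c2=0)
[Gauss-Seidel] macro 8: S0 reads c2=0 → after 1×micro: 0; S1 reads c1=0 → after 2×micro: 0; S2 reads c0=0 → after 3×micro: 0 ⇒ (c0=0, c1=0, c2=0)
[Gauss-Seidel] macro 9: S0 reads c2=0 → after 1×micro: 0; S1 reads c1=0 → after 2×micro: 0; S2 reads c0=0 → after 3×micro: 0 ⇒ (c0=0, c1=0, c2=0)
[Gauss-Seidel] macro 10: S0 reads c2=0 → after 1×micro: 0; S1 reads c1=0 → after 2×micro: 0; S2 reads c0=0 → after 3×micro: 0 ⇒ (c0=0, c1=0, c2=0)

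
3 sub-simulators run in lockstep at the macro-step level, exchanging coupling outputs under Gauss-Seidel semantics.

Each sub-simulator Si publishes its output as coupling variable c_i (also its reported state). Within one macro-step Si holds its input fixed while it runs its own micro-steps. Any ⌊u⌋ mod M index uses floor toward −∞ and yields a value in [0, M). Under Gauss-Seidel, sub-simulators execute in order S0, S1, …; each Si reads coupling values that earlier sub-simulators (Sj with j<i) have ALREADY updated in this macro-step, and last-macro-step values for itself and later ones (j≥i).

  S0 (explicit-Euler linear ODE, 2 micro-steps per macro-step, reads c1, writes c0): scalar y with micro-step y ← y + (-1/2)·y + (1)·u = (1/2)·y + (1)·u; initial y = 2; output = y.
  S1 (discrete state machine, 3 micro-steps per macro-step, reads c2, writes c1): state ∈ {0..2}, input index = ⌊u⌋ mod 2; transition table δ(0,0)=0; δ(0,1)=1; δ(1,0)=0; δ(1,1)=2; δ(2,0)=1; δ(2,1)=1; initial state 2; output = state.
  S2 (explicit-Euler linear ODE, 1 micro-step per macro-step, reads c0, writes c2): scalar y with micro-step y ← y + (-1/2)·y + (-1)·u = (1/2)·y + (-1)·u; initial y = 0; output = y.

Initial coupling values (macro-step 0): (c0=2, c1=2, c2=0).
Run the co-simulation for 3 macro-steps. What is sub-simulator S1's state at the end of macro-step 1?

S1 state at macro-step 1 = 0

macro 1: S0 reads c1=2 → after 2×micro: 7/2; S1 reads c2=0 → after 3×micro: 0; S2 reads c0=7/2 → after 1×micro: -7/2 ⇒ (c0=7/2, c1=0, c2=-7/2)
macro 2: S0 reads c1=0 → after 2×micro: 7/8; S1 reads c2=-7/2 → after 3×micro: 0; S2 reads c0=7/8 → after 1×micro: -21/8 ⇒ (c0=7/8, c1=0, c2=-21/8)
macro 3: S0 reads c1=0 → after 2×micro: 7/32; S1 reads c2=-21/8 → after 3×micro: 1; S2 reads c0=7/32 → after 1×micro: -49/32 ⇒ (c0=7/32, c1=1, c2=-49/32)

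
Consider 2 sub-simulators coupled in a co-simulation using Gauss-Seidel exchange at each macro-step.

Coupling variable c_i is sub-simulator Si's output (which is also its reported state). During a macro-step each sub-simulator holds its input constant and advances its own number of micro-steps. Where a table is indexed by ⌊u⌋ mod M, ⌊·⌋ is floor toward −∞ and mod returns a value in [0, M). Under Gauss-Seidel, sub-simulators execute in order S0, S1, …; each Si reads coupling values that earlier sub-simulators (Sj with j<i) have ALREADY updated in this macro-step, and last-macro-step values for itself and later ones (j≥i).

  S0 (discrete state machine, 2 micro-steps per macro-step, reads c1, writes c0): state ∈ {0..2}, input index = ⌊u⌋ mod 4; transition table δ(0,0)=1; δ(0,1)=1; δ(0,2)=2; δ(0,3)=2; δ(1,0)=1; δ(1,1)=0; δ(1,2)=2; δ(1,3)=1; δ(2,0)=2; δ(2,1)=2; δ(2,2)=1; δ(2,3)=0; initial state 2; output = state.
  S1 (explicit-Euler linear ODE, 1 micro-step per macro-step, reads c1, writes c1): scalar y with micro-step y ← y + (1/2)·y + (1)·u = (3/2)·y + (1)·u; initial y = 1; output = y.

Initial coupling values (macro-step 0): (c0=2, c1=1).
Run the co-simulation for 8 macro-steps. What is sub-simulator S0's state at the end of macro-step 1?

S0 state at macro-step 1 = 2

macro 1: S0 reads c1=1 → after 2×micro: 2; S1 reads c1=1 → after 1×micro: 5/2 ⇒ (c0=2, c1=5/2)
macro 2: S0 reads c1=5/2 → after 2×micro: 2; S1 reads c1=5/2 → after 1×micro: 25/4 ⇒ (c0=2, c1=25/4)
macro 3: S0 reads c1=25/4 → after 2×micro: 2; S1 reads c1=25/4 → after 1×micro: 125/8 ⇒ (c0=2, c1=125/8)
macro 4: S0 reads c1=125/8 → after 2×micro: 2; S1 reads c1=125/8 → after 1×micro: 625/16 ⇒ (c0=2, c1=625/16)
macro 5: S0 reads c1=625/16 → after 2×micro: 2; S1 reads c1=625/16 → after 1×micro: 3125/32 ⇒ (c0=2, c1=3125/32)
macro 6: S0 reads c1=3125/32 → after 2×micro: 2; S1 reads c1=3125/32 → after 1×micro: 15625/64 ⇒ (c0=2, c1=15625/64)
macro 7: S0 reads c1=15625/64 → after 2×micro: 2; S1 reads c1=15625/64 → after 1×micro: 78125/128 ⇒ (c0=2, c1=78125/128)
macro 8: S0 reads c1=78125/128 → after 2×micro: 2; S1 reads c1=78125/128 → after 1×micro: 390625/256 ⇒ (c0=2, c1=390625/256)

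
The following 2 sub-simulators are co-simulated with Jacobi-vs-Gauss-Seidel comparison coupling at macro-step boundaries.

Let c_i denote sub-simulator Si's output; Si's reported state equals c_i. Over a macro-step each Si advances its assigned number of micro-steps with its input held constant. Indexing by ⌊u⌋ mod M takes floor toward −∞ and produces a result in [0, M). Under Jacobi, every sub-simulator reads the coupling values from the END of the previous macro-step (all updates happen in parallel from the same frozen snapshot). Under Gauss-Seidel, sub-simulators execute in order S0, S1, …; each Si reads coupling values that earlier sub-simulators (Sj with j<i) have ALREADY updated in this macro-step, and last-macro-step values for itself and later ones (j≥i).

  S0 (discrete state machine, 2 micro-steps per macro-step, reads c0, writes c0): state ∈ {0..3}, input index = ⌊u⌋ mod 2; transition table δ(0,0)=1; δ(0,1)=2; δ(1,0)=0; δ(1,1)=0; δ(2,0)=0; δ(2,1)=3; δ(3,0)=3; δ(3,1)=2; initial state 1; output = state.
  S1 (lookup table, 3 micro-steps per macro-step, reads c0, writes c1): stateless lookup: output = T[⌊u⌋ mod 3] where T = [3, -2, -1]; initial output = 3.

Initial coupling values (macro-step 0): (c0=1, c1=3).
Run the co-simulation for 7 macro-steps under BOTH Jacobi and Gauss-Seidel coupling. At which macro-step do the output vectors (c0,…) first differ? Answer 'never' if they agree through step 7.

first divergence at macro-step: 1

[Jacobi] macro 1: S0 reads c0=1 → after 2×micro: 2; S1 reads c0=1 → after 3×micro: -2 ⇒ (c0=2, c1=-2)
[Jacobi] macro 2: S0 reads c0=2 → after 2×micro: 1; S1 reads c0=2 → after 3×micro: -1 ⇒ (c0=1, c1=-1)
[Jacobi] macro 3: S0 reads c0=1 → after 2×micro: 2; S1 reads c0=1 → after 3×micro: -2 ⇒ (c0=2, c1=-2)
[Jacobi] macro 4: S0 reads c0=2 → after 2×micro: 1; S1 reads c0=2 → after 3×micro: -1 ⇒ (c0=1, c1=-1)
[Jacobi] macro 5: S0 reads c0=1 → after 2×micro: 2; S1 reads c0=1 → after 3×micro: -2 ⇒ (c0=2, c1=-2)
[Jacobi] macro 6: S0 reads c0=2 → after 2×micro: 1; S1 reads c0=2 → after 3×micro: -1 ⇒ (c0=1, c1=-1)
[Jacobi] macro 7: S0 reads c0=1 → after 2×micro: 2; S1 reads c0=1 → after 3×micro: -2 ⇒ (c0=2, c1=-2)
[Gauss-Seidel] macro 1: S0 reads c0=1 → after 2×micro: 2; S1 reads c0=2 → after 3×micro: -1 ⇒ (c0=2, c1=-1)
[Gauss-Seidel] macro 2: S0 reads c0=2 → after 2×micro: 1; S1 reads c0=1 → after 3×micro: -2 ⇒ (c0=1, c1=-2)
[Gauss-Seidel] macro 3: S0 reads c0=1 → after 2×micro: 2; S1 reads c0=2 → after 3×micro: -1 ⇒ (c0=2, c1=-1)
[Gauss-Seidel] macro 4: S0 reads c0=2 → after 2×micro: 1; S1 reads c0=1 → after 3×micro: -2 ⇒ (c0=1, c1=-2)
[Gauss-Seidel] macro 5: S0 reads c0=1 → after 2×micro: 2; S1 reads c0=2 → after 3×micro: -1 ⇒ (c0=2, c1=-1)
[Gauss-Seidel] macro 6: S0 reads c0=2 → after 2×micro: 1; S1 reads c0=1 → after 3×micro: -2 ⇒ (c0=1, c1=-2)
[Gauss-Seidel] macro 7: S0 reads c0=1 → after 2×micro: 2; S1 reads c0=2 → after 3×micro: -1 ⇒ (c0=2, c1=-1)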